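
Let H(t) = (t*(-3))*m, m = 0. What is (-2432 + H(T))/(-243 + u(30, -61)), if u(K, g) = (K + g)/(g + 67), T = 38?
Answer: 14592/1489 ≈ 9.7999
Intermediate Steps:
H(t) = 0 (H(t) = (t*(-3))*0 = -3*t*0 = 0)
u(K, g) = (K + g)/(67 + g)
(-2432 + H(T))/(-243 + u(30, -61)) = (-2432 + 0)/(-243 + (30 - 61)/(67 - 61)) = -2432/(-243 - 31/6) = -2432/(-1489/6) = -2432*(-6/1489) = 14592/1489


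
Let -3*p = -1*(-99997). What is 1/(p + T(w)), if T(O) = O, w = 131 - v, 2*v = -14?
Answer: -3/99583 ≈ -3.0126e-5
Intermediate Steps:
v = -7 (v = (½)*(-14) = -7)
w = 138 (w = 131 - 1*(-7) = 131 + 7 = 138)
p = -99997/3 (p = -(-1)*(-99997)/3 = -⅓*99997 = -99997/3 ≈ -33332.)
1/(p + T(w)) = 1/(-99997/3 + 138) = 1/(-99583/3) = -3/99583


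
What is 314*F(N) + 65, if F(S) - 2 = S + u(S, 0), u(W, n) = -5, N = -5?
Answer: -2447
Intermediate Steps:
F(S) = -3 + S (F(S) = 2 + (S - 5) = 2 + (-5 + S) = -3 + S)
314*F(N) + 65 = 314*(-3 - 5) + 65 = 314*(-8) + 65 = -2512 + 65 = -2447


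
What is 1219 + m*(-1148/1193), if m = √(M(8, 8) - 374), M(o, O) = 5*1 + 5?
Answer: 1219 - 2296*I*√91/1193 ≈ 1219.0 - 18.359*I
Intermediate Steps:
M(o, O) = 10 (M(o, O) = 5 + 5 = 10)
m = 2*I*√91 (m = √(10 - 374) = √(-364) = 2*I*√91 ≈ 19.079*I)
1219 + m*(-1148/1193) = 1219 + (2*I*√91)*(-1148/1193) = 1219 - 2296*I*√91/1193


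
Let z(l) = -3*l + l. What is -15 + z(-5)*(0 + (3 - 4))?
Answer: -25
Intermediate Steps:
z(l) = -2*l
-15 + z(-5)*(0 + (3 - 4)) = -15 + (-2*(-5))*(0 + (3 - 4)) = -15 + 10*(0 - 1) = -15 + 10*(-1) = -15 - 10 = -25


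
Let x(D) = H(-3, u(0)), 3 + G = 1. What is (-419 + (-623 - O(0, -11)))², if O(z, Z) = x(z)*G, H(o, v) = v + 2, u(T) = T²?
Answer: 1077444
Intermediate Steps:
G = -2 (G = -3 + 1 = -2)
H(o, v) = 2 + v
x(D) = 2 (x(D) = 2 + 0² = 2 + 0 = 2)
O(z, Z) = -4 (O(z, Z) = 2*(-2) = -4)
(-419 + (-623 - O(0, -11)))² = (-419 + (-623 - 1*(-4)))² = (-419 + (-623 + 4))² = (-419 - 619)² = (-1038)² = 1077444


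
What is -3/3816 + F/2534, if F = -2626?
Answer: -1671403/1611624 ≈ -1.0371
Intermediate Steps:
-3/3816 + F/2534 = -3/3816 - 2626/2534 = -3*1/3816 - 2626*1/2534 = -1/1272 - 1313/1267 = -1671403/1611624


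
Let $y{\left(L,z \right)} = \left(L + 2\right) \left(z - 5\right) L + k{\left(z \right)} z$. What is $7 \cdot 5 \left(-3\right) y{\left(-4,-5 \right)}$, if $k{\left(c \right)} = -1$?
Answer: $7875$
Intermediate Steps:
$y{\left(L,z \right)} = - z + L \left(-5 + z\right) \left(2 + L\right)$ ($y{\left(L,z \right)} = \left(L + 2\right) \left(z - 5\right) L - z = \left(2 + L\right) \left(-5 + z\right) L - z = \left(-5 + z\right) \left(2 + L\right) L - z = L \left(-5 + z\right) \left(2 + L\right) - z = - z + L \left(-5 + z\right) \left(2 + L\right)$)
$7 \cdot 5 \left(-3\right) y{\left(-4,-5 \right)} = 7 \cdot 5 \left(-3\right) \left(\left(-1\right) \left(-5\right) - -40 - 5 \left(-4\right)^{2} - 5 \left(-4\right)^{2} + 2 \left(-4\right) \left(-5\right)\right) = 7 \left(-15\right) \left(5 + 40 - 80 - 80 + 40\right) = - 105 \left(5 + 40 - 80 - 80 + 40\right) = \left(-105\right) \left(-75\right) = 7875$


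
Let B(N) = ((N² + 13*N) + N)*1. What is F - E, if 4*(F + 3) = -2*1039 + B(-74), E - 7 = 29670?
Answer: -58179/2 ≈ -29090.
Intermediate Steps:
E = 29677 (E = 7 + 29670 = 29677)
B(N) = N² + 14*N (B(N) = (N² + 14*N)*1 = N² + 14*N)
F = 1175/2 (F = -3 + (-2*1039 - 74*(14 - 74))/4 = -3 + (-2078 - 74*(-60))/4 = -3 + (-2078 + 4440)/4 = -3 + (¼)*2362 = -3 + 1181/2 = 1175/2 ≈ 587.50)
F - E = 1175/2 - 1*29677 = 1175/2 - 29677 = -58179/2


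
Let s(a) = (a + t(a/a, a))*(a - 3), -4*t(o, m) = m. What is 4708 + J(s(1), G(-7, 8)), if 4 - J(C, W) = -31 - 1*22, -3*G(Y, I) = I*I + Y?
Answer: 4765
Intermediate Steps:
t(o, m) = -m/4
G(Y, I) = -Y/3 - I²/3 (G(Y, I) = -(I*I + Y)/3 = -(I² + Y)/3 = -(Y + I²)/3 = -Y/3 - I²/3)
s(a) = 3*a*(-3 + a)/4 (s(a) = (a - a/4)*(a - 3) = (3*a/4)*(-3 + a) = 3*a*(-3 + a)/4)
J(C, W) = 57 (J(C, W) = 4 - (-31 - 1*22) = 4 - (-31 - 22) = 4 - 1*(-53) = 4 + 53 = 57)
4708 + J(s(1), G(-7, 8)) = 4708 + 57 = 4765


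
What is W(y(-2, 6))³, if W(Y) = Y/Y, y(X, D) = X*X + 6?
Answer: 1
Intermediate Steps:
y(X, D) = 6 + X² (y(X, D) = X² + 6 = 6 + X²)
W(Y) = 1
W(y(-2, 6))³ = 1³ = 1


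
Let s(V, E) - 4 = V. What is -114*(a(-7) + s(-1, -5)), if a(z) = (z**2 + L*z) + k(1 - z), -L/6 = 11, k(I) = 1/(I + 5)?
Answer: -761862/13 ≈ -58605.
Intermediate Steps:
k(I) = 1/(5 + I)
L = -66 (L = -6*11 = -66)
a(z) = z**2 + 1/(6 - z) - 66*z (a(z) = (z**2 - 66*z) + 1/(5 + (1 - z)) = (z**2 - 66*z) + 1/(6 - z) = z**2 + 1/(6 - z) - 66*z)
s(V, E) = 4 + V
-114*(a(-7) + s(-1, -5)) = -114*((-1 - 7*(-66 - 7)*(-6 - 7))/(-6 - 7) + (4 - 1)) = -114*((-1 - 7*(-73)*(-13))/(-13) + 3) = -114*(-(-1 - 6643)/13 + 3) = -114*(-1/13*(-6644) + 3) = -114*(6644/13 + 3) = -114*6683/13 = -761862/13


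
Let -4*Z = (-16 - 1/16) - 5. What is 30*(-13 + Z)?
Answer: -7425/32 ≈ -232.03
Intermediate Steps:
Z = 337/64 (Z = -((-16 - 1/16) - 5)/4 = -(-257/16 - 5)/4 = -¼*(-337/16) = 337/64 ≈ 5.2656)
30*(-13 + Z) = 30*(-13 + 337/64) = 30*(-495/64) = -7425/32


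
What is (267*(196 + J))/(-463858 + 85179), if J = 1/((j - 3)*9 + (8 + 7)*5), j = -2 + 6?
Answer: -1465385/10603012 ≈ -0.13820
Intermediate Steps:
j = 4
J = 1/84 (J = 1/((4 - 3)*9 + (8 + 7)*5) = 1/(1*9 + 15*5) = 1/(9 + 75) = 1/84 ≈ 0.011905)
(267*(196 + J))/(-463858 + 85179) = (267*(196 + 1/84))/(-463858 + 85179) = (267*(16465/84))/(-378679) = (1465385/28)*(-1/378679) = -1465385/10603012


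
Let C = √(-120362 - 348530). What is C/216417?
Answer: 2*I*√117223/216417 ≈ 0.0031641*I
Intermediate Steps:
C = 2*I*√117223 (C = √(-468892) = 2*I*√117223 ≈ 684.76*I)
C/216417 = (2*I*√117223)/216417 = (2*I*√117223)*(1/216417) = 2*I*√117223/216417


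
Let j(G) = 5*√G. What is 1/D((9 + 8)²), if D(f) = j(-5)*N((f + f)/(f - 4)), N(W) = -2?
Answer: I*√5/50 ≈ 0.044721*I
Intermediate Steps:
D(f) = -10*I*√5 (D(f) = (5*√(-5))*(-2) = (5*(I*√5))*(-2) = (5*I*√5)*(-2) = -10*I*√5)
1/D((9 + 8)²) = 1/(-10*I*√5) = I*√5/50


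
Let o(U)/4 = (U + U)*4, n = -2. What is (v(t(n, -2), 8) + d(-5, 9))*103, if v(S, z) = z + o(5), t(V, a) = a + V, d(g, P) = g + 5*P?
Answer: 21424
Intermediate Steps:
o(U) = 32*U (o(U) = 4*((U + U)*4) = 4*((2*U)*4) = 4*(8*U) = 32*U)
t(V, a) = V + a
v(S, z) = 160 + z (v(S, z) = z + 32*5 = z + 160 = 160 + z)
(v(t(n, -2), 8) + d(-5, 9))*103 = ((160 + 8) + (-5 + 5*9))*103 = (168 + (-5 + 45))*103 = (168 + 40)*103 = 208*103 = 21424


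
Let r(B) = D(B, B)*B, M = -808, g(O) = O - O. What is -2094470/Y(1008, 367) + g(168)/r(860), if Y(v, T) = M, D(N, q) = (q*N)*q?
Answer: 1047235/404 ≈ 2592.2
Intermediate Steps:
g(O) = 0
D(N, q) = N*q² (D(N, q) = (N*q)*q = N*q²)
Y(v, T) = -808
r(B) = B⁴ (r(B) = (B*B²)*B = B³*B = B⁴)
-2094470/Y(1008, 367) + g(168)/r(860) = -2094470/(-808) + 0/(860⁴) = -2094470*(-1/808) + 0/547008160000 = 1047235/404 + 0*(1/547008160000) = 1047235/404 + 0 = 1047235/404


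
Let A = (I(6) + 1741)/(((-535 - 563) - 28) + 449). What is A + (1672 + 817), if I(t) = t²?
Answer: 1683276/677 ≈ 2486.4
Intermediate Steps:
A = -1777/677 (A = (6² + 1741)/(((-535 - 563) - 28) + 449) = (36 + 1741)/((-1098 - 28) + 449) = 1777/(-1126 + 449) = 1777/(-677) = 1777*(-1/677) = -1777/677 ≈ -2.6248)
A + (1672 + 817) = -1777/677 + (1672 + 817) = -1777/677 + 2489 = 1683276/677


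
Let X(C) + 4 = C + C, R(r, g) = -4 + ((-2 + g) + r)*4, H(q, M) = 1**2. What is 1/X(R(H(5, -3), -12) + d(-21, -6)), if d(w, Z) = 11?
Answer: -1/94 ≈ -0.010638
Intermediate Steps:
H(q, M) = 1
R(r, g) = -12 + 4*g + 4*r (R(r, g) = -4 + (-2 + g + r)*4 = -4 + (-8 + 4*g + 4*r) = -12 + 4*g + 4*r)
X(C) = -4 + 2*C (X(C) = -4 + (C + C) = -4 + 2*C)
1/X(R(H(5, -3), -12) + d(-21, -6)) = 1/(-4 + 2*((-12 + 4*(-12) + 4*1) + 11)) = 1/(-4 + 2*((-12 - 48 + 4) + 11)) = 1/(-4 + 2*(-56 + 11)) = 1/(-4 + 2*(-45)) = 1/(-4 - 90) = 1/(-94) = -1/94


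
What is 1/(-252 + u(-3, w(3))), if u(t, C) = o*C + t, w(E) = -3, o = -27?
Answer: -1/174 ≈ -0.0057471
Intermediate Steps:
u(t, C) = t - 27*C (u(t, C) = -27*C + t = t - 27*C)
1/(-252 + u(-3, w(3))) = 1/(-252 + (-3 - 27*(-3))) = 1/(-252 + (-3 + 81)) = 1/(-252 + 78) = 1/(-174) = -1/174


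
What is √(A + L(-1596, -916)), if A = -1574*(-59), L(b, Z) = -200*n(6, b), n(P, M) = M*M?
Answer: I*√509350334 ≈ 22569.0*I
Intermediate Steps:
n(P, M) = M²
L(b, Z) = -200*b²
A = 92866
√(A + L(-1596, -916)) = √(92866 - 200*(-1596)²) = √(92866 - 200*2547216) = √(92866 - 509443200) = √(-509350334) = I*√509350334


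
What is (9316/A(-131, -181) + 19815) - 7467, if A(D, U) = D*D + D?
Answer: 105147878/8515 ≈ 12349.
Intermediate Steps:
A(D, U) = D + D² (A(D, U) = D² + D = D + D²)
(9316/A(-131, -181) + 19815) - 7467 = (9316/((-131*(1 - 131))) + 19815) - 7467 = (9316/((-131*(-130))) + 19815) - 7467 = (9316/17030 + 19815) - 7467 = (9316*(1/17030) + 19815) - 7467 = (4658/8515 + 19815) - 7467 = 168729383/8515 - 7467 = 105147878/8515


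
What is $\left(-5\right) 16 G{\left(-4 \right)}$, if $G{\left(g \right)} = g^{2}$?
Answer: $-1280$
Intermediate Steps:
$\left(-5\right) 16 G{\left(-4 \right)} = \left(-5\right) 16 \left(-4\right)^{2} = \left(-80\right) 16 = -1280$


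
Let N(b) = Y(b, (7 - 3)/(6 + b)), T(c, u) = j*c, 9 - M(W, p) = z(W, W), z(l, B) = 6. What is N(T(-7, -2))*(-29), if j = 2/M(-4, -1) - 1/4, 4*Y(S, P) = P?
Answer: -348/37 ≈ -9.4054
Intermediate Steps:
M(W, p) = 3 (M(W, p) = 9 - 1*6 = 9 - 6 = 3)
Y(S, P) = P/4
j = 5/12 (j = 2/3 - 1/4 = 2*(⅓) - 1*¼ = ⅔ - ¼ = 5/12 ≈ 0.41667)
T(c, u) = 5*c/12
N(b) = 1/(6 + b) (N(b) = ((7 - 3)/(6 + b))/4 = (4/(6 + b))/4 = 1/(6 + b))
N(T(-7, -2))*(-29) = -29/(6 + (5/12)*(-7)) = -29/(6 - 35/12) = -29/(37/12) = (12/37)*(-29) = -348/37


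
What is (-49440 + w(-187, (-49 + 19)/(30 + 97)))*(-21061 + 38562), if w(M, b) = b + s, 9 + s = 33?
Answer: -109833860862/127 ≈ -8.6483e+8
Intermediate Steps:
s = 24 (s = -9 + 33 = 24)
w(M, b) = 24 + b (w(M, b) = b + 24 = 24 + b)
(-49440 + w(-187, (-49 + 19)/(30 + 97)))*(-21061 + 38562) = (-49440 + (24 + (-49 + 19)/(30 + 97)))*(-21061 + 38562) = (-49440 + (24 - 30/127))*17501 = (-49440 + 3018/127)*17501 = -6275862/127*17501 = -109833860862/127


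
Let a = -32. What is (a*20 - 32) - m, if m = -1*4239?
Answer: 3567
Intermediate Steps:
m = -4239
(a*20 - 32) - m = (-32*20 - 32) - 1*(-4239) = (-640 - 32) + 4239 = -672 + 4239 = 3567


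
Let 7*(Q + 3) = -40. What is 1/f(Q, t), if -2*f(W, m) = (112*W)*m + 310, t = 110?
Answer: 1/53525 ≈ 1.8683e-5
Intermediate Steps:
Q = -61/7 (Q = -3 + (1/7)*(-40) = -3 - 40/7 = -61/7 ≈ -8.7143)
f(W, m) = -155 - 56*W*m (f(W, m) = -((112*W)*m + 310)/2 = -(112*W*m + 310)/2 = -(310 + 112*W*m)/2 = -155 - 56*W*m)
1/f(Q, t) = 1/(-155 - 56*(-61/7)*110) = 1/(-155 + 53680) = 1/53525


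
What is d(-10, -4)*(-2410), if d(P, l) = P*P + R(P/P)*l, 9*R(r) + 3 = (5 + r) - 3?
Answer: -241000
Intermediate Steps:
R(r) = -⅑ + r/9 (R(r) = -⅓ + ((5 + r) - 3)/9 = -⅓ + (2 + r)/9 = -⅓ + (2/9 + r/9) = -⅑ + r/9)
d(P, l) = P² (d(P, l) = P*P + (-⅑ + (P/P)/9)*l = P² + (-⅑ + (⅑)*1)*l = P² + (-⅑ + ⅑)*l = P² + 0*l = P² + 0 = P²)
d(-10, -4)*(-2410) = (-10)²*(-2410) = 100*(-2410) = -241000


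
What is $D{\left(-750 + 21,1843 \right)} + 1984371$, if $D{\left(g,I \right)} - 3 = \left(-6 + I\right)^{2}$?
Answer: $5358943$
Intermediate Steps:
$D{\left(g,I \right)} = 3 + \left(-6 + I\right)^{2}$
$D{\left(-750 + 21,1843 \right)} + 1984371 = \left(3 + \left(-6 + 1843\right)^{2}\right) + 1984371 = \left(3 + 1837^{2}\right) + 1984371 = \left(3 + 3374569\right) + 1984371 = 3374572 + 1984371 = 5358943$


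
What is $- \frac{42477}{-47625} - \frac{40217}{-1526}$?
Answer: $\frac{660051509}{24225250} \approx 27.246$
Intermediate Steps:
$- \frac{42477}{-47625} - \frac{40217}{-1526} = \left(-42477\right) \left(- \frac{1}{47625}\right) - - \frac{40217}{1526} = \frac{14159}{15875} + \frac{40217}{1526} = \frac{660051509}{24225250}$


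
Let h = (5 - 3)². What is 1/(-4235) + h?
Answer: 16939/4235 ≈ 3.9998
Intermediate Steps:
h = 4 (h = 2² = 4)
1/(-4235) + h = 1/(-4235) + 4 = -1/4235 + 4 = 16939/4235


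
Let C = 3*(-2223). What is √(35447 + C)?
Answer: √28778 ≈ 169.64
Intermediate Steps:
C = -6669
√(35447 + C) = √(35447 - 6669) = √28778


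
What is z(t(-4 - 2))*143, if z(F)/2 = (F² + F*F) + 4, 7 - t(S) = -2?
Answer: 47476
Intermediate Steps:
t(S) = 9 (t(S) = 7 - 1*(-2) = 7 + 2 = 9)
z(F) = 8 + 4*F² (z(F) = 2*((F² + F*F) + 4) = 2*((F² + F²) + 4) = 2*(2*F² + 4) = 2*(4 + 2*F²) = 8 + 4*F²)
z(t(-4 - 2))*143 = (8 + 4*9²)*143 = (8 + 4*81)*143 = (8 + 324)*143 = 332*143 = 47476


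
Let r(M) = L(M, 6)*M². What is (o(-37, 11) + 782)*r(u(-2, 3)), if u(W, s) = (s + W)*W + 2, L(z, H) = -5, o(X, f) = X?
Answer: 0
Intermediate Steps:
u(W, s) = 2 + W*(W + s) (u(W, s) = (W + s)*W + 2 = W*(W + s) + 2 = 2 + W*(W + s))
r(M) = -5*M²
(o(-37, 11) + 782)*r(u(-2, 3)) = (-37 + 782)*(-5*(2 + (-2)² - 2*3)²) = 745*(-5*(2 + 4 - 6)²) = 745*(-5*0²) = 745*(-5*0) = 745*0 = 0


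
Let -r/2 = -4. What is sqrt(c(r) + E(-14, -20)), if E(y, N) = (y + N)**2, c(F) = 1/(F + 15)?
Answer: sqrt(611547)/23 ≈ 34.001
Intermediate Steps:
r = 8 (r = -2*(-4) = 8)
c(F) = 1/(15 + F)
E(y, N) = (N + y)**2
sqrt(c(r) + E(-14, -20)) = sqrt(1/(15 + 8) + (-20 - 14)**2) = sqrt(1/23 + (-34)**2) = sqrt(1/23 + 1156) = sqrt(26589/23) = sqrt(611547)/23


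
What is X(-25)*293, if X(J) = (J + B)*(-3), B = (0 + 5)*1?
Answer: 17580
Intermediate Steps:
B = 5 (B = 5*1 = 5)
X(J) = -15 - 3*J (X(J) = (J + 5)*(-3) = (5 + J)*(-3) = -15 - 3*J)
X(-25)*293 = (-15 - 3*(-25))*293 = (-15 + 75)*293 = 60*293 = 17580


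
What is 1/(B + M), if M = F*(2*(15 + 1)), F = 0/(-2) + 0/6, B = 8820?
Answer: 1/8820 ≈ 0.00011338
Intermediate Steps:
F = 0 (F = 0*(-½) + 0*(⅙) = 0 + 0 = 0)
M = 0 (M = 0*(2*(15 + 1)) = 0*(2*16) = 0*32 = 0)
1/(B + M) = 1/(8820 + 0) = 1/8820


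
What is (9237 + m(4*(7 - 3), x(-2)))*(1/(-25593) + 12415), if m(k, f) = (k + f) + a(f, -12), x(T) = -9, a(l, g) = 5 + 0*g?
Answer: 979583460802/8531 ≈ 1.1483e+8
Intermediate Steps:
a(l, g) = 5 (a(l, g) = 5 + 0 = 5)
m(k, f) = 5 + f + k (m(k, f) = (k + f) + 5 = (f + k) + 5 = 5 + f + k)
(9237 + m(4*(7 - 3), x(-2)))*(1/(-25593) + 12415) = (9237 + (5 - 9 + 4*(7 - 3)))*(1/(-25593) + 12415) = (9237 + (5 - 9 + 4*4))*(-1/25593 + 12415) = (9237 + (5 - 9 + 16))*(317737094/25593) = (9237 + 12)*(317737094/25593) = 9249*(317737094/25593) = 979583460802/8531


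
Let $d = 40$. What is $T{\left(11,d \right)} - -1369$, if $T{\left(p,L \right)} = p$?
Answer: $1380$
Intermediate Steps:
$T{\left(11,d \right)} - -1369 = 11 - -1369 = 11 + 1369 = 1380$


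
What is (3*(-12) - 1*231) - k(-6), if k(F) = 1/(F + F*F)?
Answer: -8011/30 ≈ -267.03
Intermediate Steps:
k(F) = 1/(F + F²)
(3*(-12) - 1*231) - k(-6) = (3*(-12) - 1*231) - 1/((-6)*(1 - 6)) = (-36 - 231) - (-1)/(6*(-5)) = -267 - (-1)*(-1)/(6*5) = -267 - 1*1/30 = -267 - 1/30 = -8011/30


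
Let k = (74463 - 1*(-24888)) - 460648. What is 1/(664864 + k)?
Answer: 1/303567 ≈ 3.2942e-6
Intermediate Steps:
k = -361297 (k = (74463 + 24888) - 460648 = 99351 - 460648 = -361297)
1/(664864 + k) = 1/(664864 - 361297) = 1/303567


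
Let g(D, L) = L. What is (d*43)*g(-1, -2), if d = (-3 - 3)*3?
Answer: 1548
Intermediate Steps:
d = -18 (d = -6*3 = -18)
(d*43)*g(-1, -2) = -18*43*(-2) = -774*(-2) = 1548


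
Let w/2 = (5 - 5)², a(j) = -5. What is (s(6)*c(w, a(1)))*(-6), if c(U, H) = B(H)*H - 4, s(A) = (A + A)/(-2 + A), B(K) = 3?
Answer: 342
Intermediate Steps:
s(A) = 2*A/(-2 + A) (s(A) = (2*A)/(-2 + A) = 2*A/(-2 + A))
w = 0 (w = 2*(5 - 5)² = 2*0² = 2*0 = 0)
c(U, H) = -4 + 3*H (c(U, H) = 3*H - 4 = -4 + 3*H)
(s(6)*c(w, a(1)))*(-6) = ((2*6/(-2 + 6))*(-4 + 3*(-5)))*(-6) = ((2*6/4)*(-4 - 15))*(-6) = ((2*6*(¼))*(-19))*(-6) = (3*(-19))*(-6) = -57*(-6) = 342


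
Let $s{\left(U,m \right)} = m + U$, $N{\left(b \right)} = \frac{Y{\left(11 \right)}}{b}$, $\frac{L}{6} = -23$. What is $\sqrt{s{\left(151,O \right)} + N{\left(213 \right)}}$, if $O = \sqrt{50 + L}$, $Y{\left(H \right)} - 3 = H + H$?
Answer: $\frac{\sqrt{6856044 + 90738 i \sqrt{22}}}{213} \approx 12.299 + 0.38137 i$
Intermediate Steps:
$L = -138$ ($L = 6 \left(-23\right) = -138$)
$Y{\left(H \right)} = 3 + 2 H$ ($Y{\left(H \right)} = 3 + \left(H + H\right) = 3 + 2 H$)
$N{\left(b \right)} = \frac{25}{b}$ ($N{\left(b \right)} = \frac{3 + 2 \cdot 11}{b} = \frac{3 + 22}{b} = \frac{25}{b}$)
$O = 2 i \sqrt{22}$ ($O = \sqrt{50 - 138} = \sqrt{-88} = 2 i \sqrt{22} \approx 9.3808 i$)
$s{\left(U,m \right)} = U + m$
$\sqrt{s{\left(151,O \right)} + N{\left(213 \right)}} = \sqrt{\left(151 + 2 i \sqrt{22}\right) + \frac{25}{213}} = \sqrt{\frac{32188}{213} + 2 i \sqrt{22}}$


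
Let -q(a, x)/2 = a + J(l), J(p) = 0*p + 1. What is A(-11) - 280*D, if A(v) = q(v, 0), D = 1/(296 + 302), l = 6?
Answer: 5840/299 ≈ 19.532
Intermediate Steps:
J(p) = 1 (J(p) = 0 + 1 = 1)
q(a, x) = -2 - 2*a (q(a, x) = -2*(a + 1) = -2*(1 + a) = -2 - 2*a)
D = 1/598 ≈ 0.0016722
A(v) = -2 - 2*v
A(-11) - 280*D = (-2 - 2*(-11)) - 280*1/598 = (-2 + 22) - 140/299 = 20 - 140/299 = 5840/299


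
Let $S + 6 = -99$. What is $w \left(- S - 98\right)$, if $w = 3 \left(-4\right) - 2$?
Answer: $-98$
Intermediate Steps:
$S = -105$ ($S = -6 - 99 = -105$)
$w = -14$ ($w = -12 - 2 = -14$)
$w \left(- S - 98\right) = - 14 \left(\left(-1\right) \left(-105\right) - 98\right) = - 14 \left(105 - 98\right) = \left(-14\right) 7 = -98$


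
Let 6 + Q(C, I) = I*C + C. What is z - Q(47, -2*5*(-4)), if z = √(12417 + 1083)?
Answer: -1921 + 30*√15 ≈ -1804.8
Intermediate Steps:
z = 30*√15 (z = √13500 = 30*√15 ≈ 116.19)
Q(C, I) = -6 + C + C*I (Q(C, I) = -6 + (I*C + C) = -6 + (C*I + C) = -6 + (C + C*I) = -6 + C + C*I)
z - Q(47, -2*5*(-4)) = 30*√15 - (-6 + 47 + 47*(-2*5*(-4))) = 30*√15 - (-6 + 47 + 47*(-10*(-4))) = 30*√15 - (-6 + 47 + 47*40) = 30*√15 - (-6 + 47 + 1880) = 30*√15 - 1*1921 = 30*√15 - 1921 = -1921 + 30*√15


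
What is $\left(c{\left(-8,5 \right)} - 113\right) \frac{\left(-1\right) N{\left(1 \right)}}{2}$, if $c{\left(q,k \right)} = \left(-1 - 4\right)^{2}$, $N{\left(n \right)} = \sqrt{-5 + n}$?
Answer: $88 i \approx 88.0 i$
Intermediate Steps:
$c{\left(q,k \right)} = 25$ ($c{\left(q,k \right)} = \left(-5\right)^{2} = 25$)
$\left(c{\left(-8,5 \right)} - 113\right) \frac{\left(-1\right) N{\left(1 \right)}}{2} = \left(25 - 113\right) \frac{\left(-1\right) \sqrt{-5 + 1}}{2} = - 88 - \sqrt{-4} \cdot \frac{1}{2} = - 88 - 2 i \frac{1}{2} = - 88 \left(- i\right) = 88 i$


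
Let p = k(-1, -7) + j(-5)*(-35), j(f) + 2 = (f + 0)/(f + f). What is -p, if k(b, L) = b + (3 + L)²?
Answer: -135/2 ≈ -67.500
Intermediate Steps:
j(f) = -3/2 (j(f) = -2 + (f + 0)/(f + f) = -2 + f/((2*f)) = -2 + f*(1/(2*f)) = -2 + ½ = -3/2)
p = 135/2 (p = (-1 + (3 - 7)²) - 3/2*(-35) = (-1 + (-4)²) + 105/2 = (-1 + 16) + 105/2 = 15 + 105/2 = 135/2 ≈ 67.500)
-p = -1*135/2 = -135/2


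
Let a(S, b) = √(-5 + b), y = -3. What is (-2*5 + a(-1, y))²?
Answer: 92 - 40*I*√2 ≈ 92.0 - 56.569*I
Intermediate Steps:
(-2*5 + a(-1, y))² = (-2*5 + √(-5 - 3))² = (-10 + √(-8))² = (-10 + 2*I*√2)²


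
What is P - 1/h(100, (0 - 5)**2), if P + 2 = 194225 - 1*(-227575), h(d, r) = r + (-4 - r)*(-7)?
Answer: 96169943/228 ≈ 4.2180e+5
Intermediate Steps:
h(d, r) = 28 + 8*r (h(d, r) = r + (28 + 7*r) = 28 + 8*r)
P = 421798 (P = -2 + (194225 - 1*(-227575)) = -2 + (194225 + 227575) = -2 + 421800 = 421798)
P - 1/h(100, (0 - 5)**2) = 421798 - 1/(28 + 8*(0 - 5)**2) = 421798 - 1/(28 + 8*(-5)**2) = 421798 - 1/(28 + 8*25) = 421798 - 1/(28 + 200) = 421798 - 1/228 = 96169943/228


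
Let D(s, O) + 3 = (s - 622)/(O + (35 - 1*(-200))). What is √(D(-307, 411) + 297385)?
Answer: √124101666578/646 ≈ 545.33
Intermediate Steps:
D(s, O) = -3 + (-622 + s)/(235 + O) (D(s, O) = -3 + (s - 622)/(O + (35 - 1*(-200))) = -3 + (-622 + s)/(O + (35 + 200)) = -3 + (-622 + s)/(O + 235) = -3 + (-622 + s)/(235 + O))
√(D(-307, 411) + 297385) = √((-1327 - 307 - 3*411)/(235 + 411) + 297385) = √((-1327 - 307 - 1233)/646 + 297385) = √((1/646)*(-2867) + 297385) = √(-2867/646 + 297385) = √(192107843/646) = √124101666578/646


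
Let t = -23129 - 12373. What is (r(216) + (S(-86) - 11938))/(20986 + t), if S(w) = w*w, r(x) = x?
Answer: 2163/7258 ≈ 0.29802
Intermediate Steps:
S(w) = w**2
t = -35502
(r(216) + (S(-86) - 11938))/(20986 + t) = (216 + ((-86)**2 - 11938))/(20986 - 35502) = (216 + (7396 - 11938))/(-14516) = (216 - 4542)*(-1/14516) = -4326*(-1/14516) = 2163/7258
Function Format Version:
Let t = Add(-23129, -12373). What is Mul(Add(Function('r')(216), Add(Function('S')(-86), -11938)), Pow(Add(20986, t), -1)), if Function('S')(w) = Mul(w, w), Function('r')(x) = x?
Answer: Rational(2163, 7258) ≈ 0.29802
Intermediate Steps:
Function('S')(w) = Pow(w, 2)
t = -35502
Mul(Add(Function('r')(216), Add(Function('S')(-86), -11938)), Pow(Add(20986, t), -1)) = Mul(Add(216, Add(Pow(-86, 2), -11938)), Pow(Add(20986, -35502), -1)) = Mul(Add(216, Add(7396, -11938)), Pow(-14516, -1)) = Mul(Add(216, -4542), Rational(-1, 14516)) = Mul(-4326, Rational(-1, 14516)) = Rational(2163, 7258)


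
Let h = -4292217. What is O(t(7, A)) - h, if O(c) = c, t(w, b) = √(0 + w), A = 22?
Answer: 4292217 + √7 ≈ 4.2922e+6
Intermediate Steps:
t(w, b) = √w
O(t(7, A)) - h = √7 - 1*(-4292217) = √7 + 4292217 = 4292217 + √7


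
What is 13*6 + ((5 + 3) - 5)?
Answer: 81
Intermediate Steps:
13*6 + ((5 + 3) - 5) = 78 + (8 - 5) = 78 + 3 = 81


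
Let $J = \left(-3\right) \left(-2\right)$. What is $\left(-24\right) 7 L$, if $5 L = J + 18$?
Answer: $- \frac{4032}{5} \approx -806.4$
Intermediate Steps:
$J = 6$
$L = \frac{24}{5}$ ($L = \frac{6 + 18}{5} = \frac{1}{5} \cdot 24 = \frac{24}{5} \approx 4.8$)
$\left(-24\right) 7 L = \left(-24\right) 7 \cdot \frac{24}{5} = \left(-168\right) \frac{24}{5} = - \frac{4032}{5}$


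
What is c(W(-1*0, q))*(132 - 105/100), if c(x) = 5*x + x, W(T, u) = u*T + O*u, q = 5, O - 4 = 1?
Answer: 39285/2 ≈ 19643.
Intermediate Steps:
O = 5 (O = 4 + 1 = 5)
W(T, u) = 5*u + T*u (W(T, u) = u*T + 5*u = T*u + 5*u = 5*u + T*u)
c(x) = 6*x
c(W(-1*0, q))*(132 - 105/100) = (6*(5*(5 - 1*0)))*(132 - 105/100) = (6*(5*(5 + 0)))*(132 - 105*1/100) = (6*(5*5))*(132 - 21/20) = (6*25)*(2619/20) = 150*(2619/20) = 39285/2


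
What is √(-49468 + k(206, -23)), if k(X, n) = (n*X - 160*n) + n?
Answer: I*√50549 ≈ 224.83*I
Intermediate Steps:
k(X, n) = -159*n + X*n (k(X, n) = (X*n - 160*n) + n = (-160*n + X*n) + n = -159*n + X*n)
√(-49468 + k(206, -23)) = √(-49468 - 23*(-159 + 206)) = √(-49468 - 23*47) = √(-49468 - 1081) = √(-50549) = I*√50549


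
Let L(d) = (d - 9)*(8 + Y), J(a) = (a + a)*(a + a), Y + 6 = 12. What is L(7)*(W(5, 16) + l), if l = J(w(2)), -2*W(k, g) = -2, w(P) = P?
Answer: -476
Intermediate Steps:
Y = 6 (Y = -6 + 12 = 6)
W(k, g) = 1 (W(k, g) = -1/2*(-2) = 1)
J(a) = 4*a**2 (J(a) = (2*a)*(2*a) = 4*a**2)
l = 16 (l = 4*2**2 = 4*4 = 16)
L(d) = -126 + 14*d (L(d) = (d - 9)*(8 + 6) = (-9 + d)*14 = -126 + 14*d)
L(7)*(W(5, 16) + l) = (-126 + 14*7)*(1 + 16) = (-126 + 98)*17 = -28*17 = -476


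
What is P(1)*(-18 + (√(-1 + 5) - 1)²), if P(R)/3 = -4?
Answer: 204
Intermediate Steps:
P(R) = -12 (P(R) = 3*(-4) = -12)
P(1)*(-18 + (√(-1 + 5) - 1)²) = -12*(-18 + (√(-1 + 5) - 1)²) = -12*(-18 + (√4 - 1)²) = -12*(-18 + (2 - 1)²) = -12*(-18 + 1²) = -12*(-18 + 1) = -12*(-17) = 204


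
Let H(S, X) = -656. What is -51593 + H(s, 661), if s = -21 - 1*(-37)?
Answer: -52249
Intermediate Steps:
s = 16 (s = -21 + 37 = 16)
-51593 + H(s, 661) = -51593 - 656 = -52249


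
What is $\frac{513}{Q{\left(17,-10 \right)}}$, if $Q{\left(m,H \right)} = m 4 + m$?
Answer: $\frac{513}{85} \approx 6.0353$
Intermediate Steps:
$Q{\left(m,H \right)} = 5 m$ ($Q{\left(m,H \right)} = 4 m + m = 5 m$)
$\frac{513}{Q{\left(17,-10 \right)}} = \frac{513}{5 \cdot 17} = \frac{513}{85}$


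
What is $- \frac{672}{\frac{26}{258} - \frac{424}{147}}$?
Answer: $\frac{471968}{1955} \approx 241.42$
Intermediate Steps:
$- \frac{672}{\frac{26}{258} - \frac{424}{147}} = - \frac{672}{26 \cdot \frac{1}{258} - \frac{424}{147}} = - \frac{672}{\frac{13}{129} - \frac{424}{147}} = - \frac{672}{- \frac{5865}{2107}} = \left(-672\right) \left(- \frac{2107}{5865}\right) = \frac{471968}{1955}$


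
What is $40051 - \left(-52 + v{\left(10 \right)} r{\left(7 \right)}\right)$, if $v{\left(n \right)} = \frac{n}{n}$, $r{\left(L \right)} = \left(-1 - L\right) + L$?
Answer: $40104$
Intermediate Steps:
$r{\left(L \right)} = -1$
$v{\left(n \right)} = 1$
$40051 - \left(-52 + v{\left(10 \right)} r{\left(7 \right)}\right) = 40051 - \left(-52 + 1 \left(-1\right)\right) = 40051 - \left(-52 - 1\right) = 40051 - -53 = 40051 + 53 = 40104$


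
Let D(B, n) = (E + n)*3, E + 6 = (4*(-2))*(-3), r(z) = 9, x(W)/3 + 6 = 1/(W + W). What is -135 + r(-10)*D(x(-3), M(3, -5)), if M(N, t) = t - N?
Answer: 135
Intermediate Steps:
x(W) = -18 + 3/(2*W) (x(W) = -18 + 3/(W + W) = -18 + 3/((2*W)) = -18 + 3*(1/(2*W)) = -18 + 3/(2*W))
E = 18 (E = -6 + (4*(-2))*(-3) = -6 - 8*(-3) = -6 + 24 = 18)
D(B, n) = 54 + 3*n (D(B, n) = (18 + n)*3 = 54 + 3*n)
-135 + r(-10)*D(x(-3), M(3, -5)) = -135 + 9*(54 + 3*(-5 - 1*3)) = -135 + 9*(54 + 3*(-5 - 3)) = -135 + 9*(54 + 3*(-8)) = -135 + 9*(54 - 24) = -135 + 9*30 = -135 + 270 = 135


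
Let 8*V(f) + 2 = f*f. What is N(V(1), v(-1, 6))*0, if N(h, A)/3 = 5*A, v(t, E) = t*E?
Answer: 0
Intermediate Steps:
V(f) = -¼ + f²/8 (V(f) = -¼ + (f*f)/8 = -¼ + f²/8)
v(t, E) = E*t
N(h, A) = 15*A (N(h, A) = 3*(5*A) = 15*A)
N(V(1), v(-1, 6))*0 = (15*(6*(-1)))*0 = (15*(-6))*0 = -90*0 = 0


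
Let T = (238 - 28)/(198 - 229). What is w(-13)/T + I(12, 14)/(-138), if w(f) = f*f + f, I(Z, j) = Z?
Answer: -18608/805 ≈ -23.116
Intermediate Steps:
w(f) = f + f² (w(f) = f² + f = f + f²)
T = -210/31 (T = 210/(-31) = 210*(-1/31) = -210/31 ≈ -6.7742)
w(-13)/T + I(12, 14)/(-138) = (-13*(1 - 13))/(-210/31) + 12/(-138) = -13*(-12)*(-31/210) + 12*(-1/138) = 156*(-31/210) - 2/23 = -806/35 - 2/23 = -18608/805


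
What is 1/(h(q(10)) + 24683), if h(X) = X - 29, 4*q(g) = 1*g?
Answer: 2/49313 ≈ 4.0557e-5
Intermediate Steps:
q(g) = g/4 (q(g) = (1*g)/4 = g/4)
h(X) = -29 + X
1/(h(q(10)) + 24683) = 1/((-29 + (1/4)*10) + 24683) = 1/((-29 + 5/2) + 24683) = 1/(-53/2 + 24683) = 1/(49313/2) = 2/49313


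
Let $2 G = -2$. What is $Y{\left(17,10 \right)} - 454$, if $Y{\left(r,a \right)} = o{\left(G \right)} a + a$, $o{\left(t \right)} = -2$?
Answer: $-464$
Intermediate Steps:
$G = -1$ ($G = \frac{1}{2} \left(-2\right) = -1$)
$Y{\left(r,a \right)} = - a$ ($Y{\left(r,a \right)} = - 2 a + a = - a$)
$Y{\left(17,10 \right)} - 454 = \left(-1\right) 10 - 454 = -10 - 454 = -464$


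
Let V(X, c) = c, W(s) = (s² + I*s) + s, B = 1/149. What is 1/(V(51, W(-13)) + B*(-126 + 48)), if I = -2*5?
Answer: 149/42536 ≈ 0.0035029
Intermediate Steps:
I = -10
B = 1/149 ≈ 0.0067114
W(s) = s² - 9*s (W(s) = (s² - 10*s) + s = s² - 9*s)
1/(V(51, W(-13)) + B*(-126 + 48)) = 1/(-13*(-9 - 13) + (-126 + 48)/149) = 1/(-13*(-22) + (1/149)*(-78)) = 1/(286 - 78/149) = 1/(42536/149) = 149/42536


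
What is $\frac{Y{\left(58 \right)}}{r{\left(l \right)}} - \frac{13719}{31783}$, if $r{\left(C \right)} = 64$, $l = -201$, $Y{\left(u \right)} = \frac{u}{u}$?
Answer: $- \frac{846233}{2034112} \approx -0.41602$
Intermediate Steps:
$Y{\left(u \right)} = 1$
$\frac{Y{\left(58 \right)}}{r{\left(l \right)}} - \frac{13719}{31783} = 1 \cdot \frac{1}{64} - \frac{13719}{31783} = \frac{1}{64} - \frac{13719}{31783} = - \frac{846233}{2034112}$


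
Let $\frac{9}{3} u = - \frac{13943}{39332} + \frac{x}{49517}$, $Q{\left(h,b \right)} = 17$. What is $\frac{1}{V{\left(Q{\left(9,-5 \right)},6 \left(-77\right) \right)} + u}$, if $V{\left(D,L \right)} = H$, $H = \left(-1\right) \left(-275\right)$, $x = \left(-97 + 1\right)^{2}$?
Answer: $\frac{5842807932}{1606444249481} \approx 0.0036371$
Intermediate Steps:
$x = 9216$ ($x = \left(-96\right)^{2} = 9216$)
$H = 275$
$V{\left(D,L \right)} = 275$
$u = - \frac{327931819}{5842807932}$ ($u = \frac{- \frac{13943}{39332} + \frac{9216}{49517}}{3} = \frac{1}{3} \left(- \frac{327931819}{1947602644}\right) = - \frac{327931819}{5842807932} \approx -0.056126$)
$\frac{1}{V{\left(Q{\left(9,-5 \right)},6 \left(-77\right) \right)} + u} = \frac{1}{275 - \frac{327931819}{5842807932}} = \frac{1}{\frac{1606444249481}{5842807932}} = \frac{5842807932}{1606444249481}$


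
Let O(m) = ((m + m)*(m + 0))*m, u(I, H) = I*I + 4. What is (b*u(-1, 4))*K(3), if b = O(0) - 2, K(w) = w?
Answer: -30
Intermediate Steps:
u(I, H) = 4 + I² (u(I, H) = I² + 4 = 4 + I²)
O(m) = 2*m³ (O(m) = ((2*m)*m)*m = (2*m²)*m = 2*m³)
b = -2 (b = 2*0³ - 2 = 2*0 - 2 = 0 - 2 = -2)
(b*u(-1, 4))*K(3) = -2*(4 + (-1)²)*3 = -2*(4 + 1)*3 = -2*5*3 = -10*3 = -30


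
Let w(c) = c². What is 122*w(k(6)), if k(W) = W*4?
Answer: 70272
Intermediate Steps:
k(W) = 4*W
122*w(k(6)) = 122*(4*6)² = 122*24² = 122*576 = 70272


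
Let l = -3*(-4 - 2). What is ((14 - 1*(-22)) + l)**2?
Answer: 2916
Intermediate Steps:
l = 18 (l = -3*(-6) = 18)
((14 - 1*(-22)) + l)**2 = ((14 - 1*(-22)) + 18)**2 = ((14 + 22) + 18)**2 = (36 + 18)**2 = 54**2 = 2916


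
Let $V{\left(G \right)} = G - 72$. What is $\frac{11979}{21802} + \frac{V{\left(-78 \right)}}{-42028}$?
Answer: $\frac{5758224}{10412437} \approx 0.55301$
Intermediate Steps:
$V{\left(G \right)} = -72 + G$
$\frac{11979}{21802} + \frac{V{\left(-78 \right)}}{-42028} = \frac{11979}{21802} + \frac{-72 - 78}{-42028} = 11979 \cdot \frac{1}{21802} - - \frac{75}{21014} = \frac{1089}{1982} + \frac{75}{21014} = \frac{5758224}{10412437}$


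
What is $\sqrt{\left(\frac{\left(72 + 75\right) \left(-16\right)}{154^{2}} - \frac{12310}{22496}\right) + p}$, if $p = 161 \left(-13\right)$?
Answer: $\frac{5 i \sqrt{80127081637}}{30932} \approx 45.756 i$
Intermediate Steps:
$p = -2093$
$\sqrt{\left(\frac{\left(72 + 75\right) \left(-16\right)}{154^{2}} - \frac{12310}{22496}\right) + p} = \sqrt{\left(\frac{\left(72 + 75\right) \left(-16\right)}{154^{2}} - \frac{12310}{22496}\right) - 2093} = \sqrt{\left(\frac{147 \left(-16\right)}{23716} - \frac{6155}{11248}\right) - 2093} = \sqrt{\left(\left(-2352\right) \frac{1}{23716} - \frac{6155}{11248}\right) - 2093} = \sqrt{\left(- \frac{12}{121} - \frac{6155}{11248}\right) - 2093} = \sqrt{- \frac{879731}{1361008} - 2093} = \sqrt{- \frac{2849469475}{1361008}} = \frac{5 i \sqrt{80127081637}}{30932}$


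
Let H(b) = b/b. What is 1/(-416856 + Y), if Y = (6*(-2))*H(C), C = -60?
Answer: -1/416868 ≈ -2.3988e-6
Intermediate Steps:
H(b) = 1
Y = -12 (Y = (6*(-2))*1 = -12*1 = -12)
1/(-416856 + Y) = 1/(-416856 - 12) = 1/(-416868) = -1/416868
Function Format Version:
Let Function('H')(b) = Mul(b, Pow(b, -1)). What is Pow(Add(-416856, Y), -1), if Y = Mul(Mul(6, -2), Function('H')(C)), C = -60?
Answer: Rational(-1, 416868) ≈ -2.3988e-6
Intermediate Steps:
Function('H')(b) = 1
Y = -12 (Y = Mul(Mul(6, -2), 1) = Mul(-12, 1) = -12)
Pow(Add(-416856, Y), -1) = Pow(Add(-416856, -12), -1) = Pow(-416868, -1) = Rational(-1, 416868)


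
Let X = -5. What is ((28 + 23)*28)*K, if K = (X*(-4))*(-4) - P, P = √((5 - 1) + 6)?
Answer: -114240 - 1428*√10 ≈ -1.1876e+5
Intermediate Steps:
P = √10 (P = √(4 + 6) = √10 ≈ 3.1623)
K = -80 - √10 (K = -5*(-4)*(-4) - √10 = 20*(-4) - √10 = -80 - √10 ≈ -83.162)
((28 + 23)*28)*K = ((28 + 23)*28)*(-80 - √10) = (51*28)*(-80 - √10) = 1428*(-80 - √10) = -114240 - 1428*√10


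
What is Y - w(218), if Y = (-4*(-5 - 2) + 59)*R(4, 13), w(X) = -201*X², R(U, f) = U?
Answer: 9552672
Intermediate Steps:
Y = 348 (Y = (-4*(-5 - 2) + 59)*4 = (-4*(-7) + 59)*4 = (28 + 59)*4 = 87*4 = 348)
Y - w(218) = 348 - (-201)*218² = 348 - (-201)*47524 = 348 - 1*(-9552324) = 348 + 9552324 = 9552672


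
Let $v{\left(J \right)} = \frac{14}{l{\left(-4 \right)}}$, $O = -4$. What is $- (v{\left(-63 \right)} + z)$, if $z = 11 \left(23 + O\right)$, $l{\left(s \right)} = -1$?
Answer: $-195$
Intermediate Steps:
$v{\left(J \right)} = -14$ ($v{\left(J \right)} = \frac{14}{-1} = 14 \left(-1\right) = -14$)
$z = 209$ ($z = 11 \left(23 - 4\right) = 11 \cdot 19 = 209$)
$- (v{\left(-63 \right)} + z) = - (-14 + 209) = \left(-1\right) 195 = -195$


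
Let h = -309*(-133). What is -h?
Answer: -41097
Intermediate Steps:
h = 41097
-h = -1*41097 = -41097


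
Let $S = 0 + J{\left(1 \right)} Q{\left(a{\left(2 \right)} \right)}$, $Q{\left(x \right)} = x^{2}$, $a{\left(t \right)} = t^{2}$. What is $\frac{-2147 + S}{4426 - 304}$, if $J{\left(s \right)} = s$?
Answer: $- \frac{2131}{4122} \approx -0.51698$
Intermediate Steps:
$S = 16$ ($S = 0 + 1 \left(2^{2}\right)^{2} = 0 + 1 \cdot 4^{2} = 0 + 1 \cdot 16 = 0 + 16 = 16$)
$\frac{-2147 + S}{4426 - 304} = \frac{-2147 + 16}{4426 - 304} = - \frac{2131}{4122}$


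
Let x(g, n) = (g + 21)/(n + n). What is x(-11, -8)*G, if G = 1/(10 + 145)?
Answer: -1/248 ≈ -0.0040323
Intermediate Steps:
x(g, n) = (21 + g)/(2*n) (x(g, n) = (21 + g)/((2*n)) = (21 + g)*(1/(2*n)) = (21 + g)/(2*n))
G = 1/155 ≈ 0.0064516
x(-11, -8)*G = ((½)*(21 - 11)/(-8))*(1/155) = ((½)*(-⅛)*10)*(1/155) = -5/8*1/155 = -1/248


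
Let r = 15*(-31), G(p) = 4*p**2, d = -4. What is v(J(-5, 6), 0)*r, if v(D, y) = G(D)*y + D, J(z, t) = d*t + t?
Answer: 8370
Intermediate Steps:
J(z, t) = -3*t (J(z, t) = -4*t + t = -3*t)
v(D, y) = D + 4*y*D**2 (v(D, y) = (4*D**2)*y + D = 4*y*D**2 + D = D + 4*y*D**2)
r = -465
v(J(-5, 6), 0)*r = ((-3*6)*(1 + 4*(-3*6)*0))*(-465) = -18*(1 + 4*(-18)*0)*(-465) = -18*(1 + 0)*(-465) = -18*1*(-465) = -18*(-465) = 8370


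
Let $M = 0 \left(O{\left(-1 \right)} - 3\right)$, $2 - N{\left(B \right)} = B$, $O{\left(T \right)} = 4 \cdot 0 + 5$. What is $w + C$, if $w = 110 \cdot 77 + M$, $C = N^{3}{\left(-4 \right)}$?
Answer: $8686$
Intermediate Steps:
$O{\left(T \right)} = 5$ ($O{\left(T \right)} = 0 + 5 = 5$)
$N{\left(B \right)} = 2 - B$
$M = 0$ ($M = 0 \left(5 - 3\right) = 0 \cdot 2 = 0$)
$C = 216$ ($C = \left(2 - -4\right)^{3} = \left(2 + 4\right)^{3} = 6^{3} = 216$)
$w = 8470$ ($w = 110 \cdot 77 + 0 = 8470 + 0 = 8470$)
$w + C = 8470 + 216 = 8686$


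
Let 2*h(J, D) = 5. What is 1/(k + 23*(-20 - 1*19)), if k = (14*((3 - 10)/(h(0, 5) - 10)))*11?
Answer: -15/11299 ≈ -0.0013276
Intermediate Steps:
h(J, D) = 5/2 (h(J, D) = (1/2)*5 = 5/2)
k = 2156/15 (k = (14*((3 - 10)/(5/2 - 10)))*11 = (14*(-7/(-15/2)))*11 = (14*(-7*(-2/15)))*11 = (14*(14/15))*11 = (196/15)*11 = 2156/15 ≈ 143.73)
1/(k + 23*(-20 - 1*19)) = 1/(2156/15 + 23*(-20 - 1*19)) = 1/(2156/15 + 23*(-20 - 19)) = 1/(2156/15 + 23*(-39)) = 1/(2156/15 - 897) = 1/(-11299/15) = -15/11299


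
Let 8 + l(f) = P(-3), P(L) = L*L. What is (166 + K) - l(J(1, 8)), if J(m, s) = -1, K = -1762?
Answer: -1597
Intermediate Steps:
P(L) = L**2
l(f) = 1 (l(f) = -8 + (-3)**2 = -8 + 9 = 1)
(166 + K) - l(J(1, 8)) = (166 - 1762) - 1*1 = -1596 - 1 = -1597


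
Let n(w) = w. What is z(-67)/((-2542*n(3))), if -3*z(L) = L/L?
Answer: 1/22878 ≈ 4.3710e-5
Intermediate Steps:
z(L) = -⅓ (z(L) = -L/(3*L) = -⅓*1 = -⅓)
z(-67)/((-2542*n(3))) = -1/(3*((-2542*3))) = -⅓/(-7626) = -⅓*(-1/7626) = 1/22878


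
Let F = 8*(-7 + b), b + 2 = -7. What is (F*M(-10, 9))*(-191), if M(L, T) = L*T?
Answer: -2200320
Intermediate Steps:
b = -9 (b = -2 - 7 = -9)
F = -128 (F = 8*(-7 - 9) = 8*(-16) = -128)
(F*M(-10, 9))*(-191) = -(-1280)*9*(-191) = -128*(-90)*(-191) = 11520*(-191) = -2200320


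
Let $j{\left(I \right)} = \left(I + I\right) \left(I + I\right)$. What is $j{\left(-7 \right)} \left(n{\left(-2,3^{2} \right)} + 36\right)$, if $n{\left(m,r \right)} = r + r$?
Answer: $10584$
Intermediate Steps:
$j{\left(I \right)} = 4 I^{2}$ ($j{\left(I \right)} = 2 I 2 I = 4 I^{2}$)
$n{\left(m,r \right)} = 2 r$
$j{\left(-7 \right)} \left(n{\left(-2,3^{2} \right)} + 36\right) = 4 \left(-7\right)^{2} \left(2 \cdot 3^{2} + 36\right) = 4 \cdot 49 \left(2 \cdot 9 + 36\right) = 196 \left(18 + 36\right) = 196 \cdot 54 = 10584$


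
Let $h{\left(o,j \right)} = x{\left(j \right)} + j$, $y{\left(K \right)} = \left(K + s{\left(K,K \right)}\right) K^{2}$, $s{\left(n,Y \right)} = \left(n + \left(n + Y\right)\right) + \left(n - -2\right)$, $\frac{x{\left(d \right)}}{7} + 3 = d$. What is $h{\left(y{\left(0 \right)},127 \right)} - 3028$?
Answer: $-2033$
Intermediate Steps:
$x{\left(d \right)} = -21 + 7 d$
$s{\left(n,Y \right)} = 2 + Y + 3 n$ ($s{\left(n,Y \right)} = \left(n + \left(Y + n\right)\right) + \left(n + 2\right) = \left(Y + 2 n\right) + \left(2 + n\right) = 2 + Y + 3 n$)
$y{\left(K \right)} = K^{2} \left(2 + 5 K\right)$ ($y{\left(K \right)} = \left(K + \left(2 + K + 3 K\right)\right) K^{2} = \left(K + \left(2 + 4 K\right)\right) K^{2} = \left(2 + 5 K\right) K^{2} = K^{2} \left(2 + 5 K\right)$)
$h{\left(o,j \right)} = -21 + 8 j$ ($h{\left(o,j \right)} = \left(-21 + 7 j\right) + j = -21 + 8 j$)
$h{\left(y{\left(0 \right)},127 \right)} - 3028 = \left(-21 + 8 \cdot 127\right) - 3028 = \left(-21 + 1016\right) - 3028 = 995 - 3028 = -2033$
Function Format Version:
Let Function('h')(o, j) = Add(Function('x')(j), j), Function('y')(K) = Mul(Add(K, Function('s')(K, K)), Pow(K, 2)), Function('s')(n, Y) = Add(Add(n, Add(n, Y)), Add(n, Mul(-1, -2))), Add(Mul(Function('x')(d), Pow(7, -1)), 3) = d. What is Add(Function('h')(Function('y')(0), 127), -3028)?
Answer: -2033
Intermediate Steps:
Function('x')(d) = Add(-21, Mul(7, d))
Function('s')(n, Y) = Add(2, Y, Mul(3, n)) (Function('s')(n, Y) = Add(Add(n, Add(Y, n)), Add(n, 2)) = Add(Add(Y, Mul(2, n)), Add(2, n)) = Add(2, Y, Mul(3, n)))
Function('y')(K) = Mul(Pow(K, 2), Add(2, Mul(5, K))) (Function('y')(K) = Mul(Add(K, Add(2, K, Mul(3, K))), Pow(K, 2)) = Mul(Add(K, Add(2, Mul(4, K))), Pow(K, 2)) = Mul(Add(2, Mul(5, K)), Pow(K, 2)) = Mul(Pow(K, 2), Add(2, Mul(5, K))))
Function('h')(o, j) = Add(-21, Mul(8, j)) (Function('h')(o, j) = Add(Add(-21, Mul(7, j)), j) = Add(-21, Mul(8, j)))
Add(Function('h')(Function('y')(0), 127), -3028) = Add(Add(-21, Mul(8, 127)), -3028) = Add(Add(-21, 1016), -3028) = Add(995, -3028) = -2033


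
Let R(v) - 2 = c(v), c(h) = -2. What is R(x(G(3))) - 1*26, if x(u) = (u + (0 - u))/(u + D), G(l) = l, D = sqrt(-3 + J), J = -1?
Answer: -26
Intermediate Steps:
D = 2*I (D = sqrt(-3 - 1) = sqrt(-4) = 2*I ≈ 2.0*I)
x(u) = 0 (x(u) = (u + (0 - u))/(u + 2*I) = (u - u)/(u + 2*I) = 0/(u + 2*I) = 0)
R(v) = 0 (R(v) = 2 - 2 = 0)
R(x(G(3))) - 1*26 = 0 - 1*26 = 0 - 26 = -26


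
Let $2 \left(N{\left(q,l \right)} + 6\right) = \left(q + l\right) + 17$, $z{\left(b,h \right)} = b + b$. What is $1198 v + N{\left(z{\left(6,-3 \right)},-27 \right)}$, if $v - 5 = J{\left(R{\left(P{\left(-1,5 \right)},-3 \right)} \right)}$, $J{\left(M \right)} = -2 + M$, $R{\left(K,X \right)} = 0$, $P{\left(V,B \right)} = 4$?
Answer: $3589$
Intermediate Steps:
$v = 3$ ($v = 5 + \left(-2 + 0\right) = 5 - 2 = 3$)
$z{\left(b,h \right)} = 2 b$
$N{\left(q,l \right)} = \frac{5}{2} + \frac{l}{2} + \frac{q}{2}$ ($N{\left(q,l \right)} = -6 + \frac{\left(q + l\right) + 17}{2} = -6 + \frac{\left(l + q\right) + 17}{2} = -6 + \frac{17 + l + q}{2} = -6 + \left(\frac{17}{2} + \frac{l}{2} + \frac{q}{2}\right) = \frac{5}{2} + \frac{l}{2} + \frac{q}{2}$)
$1198 v + N{\left(z{\left(6,-3 \right)},-27 \right)} = 1198 \cdot 3 + \left(\frac{5}{2} + \frac{1}{2} \left(-27\right) + \frac{2 \cdot 6}{2}\right) = 3594 + \left(\frac{5}{2} - \frac{27}{2} + \frac{1}{2} \cdot 12\right) = 3594 + \left(\frac{5}{2} - \frac{27}{2} + 6\right) = 3594 - 5 = 3589$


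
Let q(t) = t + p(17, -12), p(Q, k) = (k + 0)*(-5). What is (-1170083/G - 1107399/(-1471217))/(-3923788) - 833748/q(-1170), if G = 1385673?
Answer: 277885948822821553261151/369959991728596912995 ≈ 751.12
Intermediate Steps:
p(Q, k) = -5*k (p(Q, k) = k*(-5) = -5*k)
q(t) = 60 + t (q(t) = t - 5*(-12) = t + 60 = 60 + t)
(-1170083/G - 1107399/(-1471217))/(-3923788) - 833748/q(-1170) = (-1170083/1385673 - 1107399/(-1471217))/(-3923788) - 833748/(60 - 1170) = (-1170083*1/1385673 - 1107399*(-1/1471217))*(-1/3923788) - 833748/(-1110) = (-1170083/1385673 + 1107399/1471217)*(-1/3923788) - 833748*(-1/1110) = -186953106484/2038625674041*(-1/3923788) + 138958/185 = 46738276621/1999783739073496827 + 138958/185 = 277885948822821553261151/369959991728596912995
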